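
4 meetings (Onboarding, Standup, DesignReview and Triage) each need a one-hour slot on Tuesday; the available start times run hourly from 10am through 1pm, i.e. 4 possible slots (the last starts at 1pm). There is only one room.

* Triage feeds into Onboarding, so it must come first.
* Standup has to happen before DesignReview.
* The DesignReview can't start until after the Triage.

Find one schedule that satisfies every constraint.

Onboarding -> 1pm; Standup -> 11am; Triage -> 10am; DesignReview -> 12pm

Checking: Standup(11am) before DesignReview(12pm); Triage(10am) before Onboarding(1pm); Triage(10am) before DesignReview(12pm); max 1 per slot (cap 1).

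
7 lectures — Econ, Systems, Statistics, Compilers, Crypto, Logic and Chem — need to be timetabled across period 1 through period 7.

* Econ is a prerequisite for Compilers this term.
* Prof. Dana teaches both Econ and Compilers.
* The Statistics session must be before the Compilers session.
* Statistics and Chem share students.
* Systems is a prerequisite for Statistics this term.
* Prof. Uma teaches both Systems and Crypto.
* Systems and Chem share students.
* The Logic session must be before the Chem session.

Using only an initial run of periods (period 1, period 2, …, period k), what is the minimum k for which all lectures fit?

3

The precedence chain requires at least 3 distinct periods.
3 works (last occupied period: period 3): for example Chem in period 3; Systems in period 1; Statistics in period 2; Compilers in period 3; Crypto in period 2; Logic in period 1; Econ in period 1.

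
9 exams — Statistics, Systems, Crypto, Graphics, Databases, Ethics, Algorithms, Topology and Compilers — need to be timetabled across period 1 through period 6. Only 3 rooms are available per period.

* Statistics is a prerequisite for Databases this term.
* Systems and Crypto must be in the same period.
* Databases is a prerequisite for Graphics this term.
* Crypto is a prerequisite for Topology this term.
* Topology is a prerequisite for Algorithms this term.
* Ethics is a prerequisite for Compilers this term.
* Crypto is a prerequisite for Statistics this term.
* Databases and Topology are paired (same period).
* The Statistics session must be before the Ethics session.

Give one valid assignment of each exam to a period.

Ethics -> period 3, Algorithms -> period 4, Graphics -> period 4, Systems -> period 1, Statistics -> period 2, Compilers -> period 4, Crypto -> period 1, Databases -> period 3, Topology -> period 3

Checking: Topology(period 3) before Algorithms(period 4); Statistics(period 2) before Databases(period 3); Databases(period 3) before Graphics(period 4); Statistics(period 2) before Ethics(period 3); Crypto(period 1) before Topology(period 3); Crypto(period 1) before Statistics(period 2); Ethics(period 3) before Compilers(period 4); Databases = Topology = period 3; Systems = Crypto = period 1; max 3 per period (cap 3).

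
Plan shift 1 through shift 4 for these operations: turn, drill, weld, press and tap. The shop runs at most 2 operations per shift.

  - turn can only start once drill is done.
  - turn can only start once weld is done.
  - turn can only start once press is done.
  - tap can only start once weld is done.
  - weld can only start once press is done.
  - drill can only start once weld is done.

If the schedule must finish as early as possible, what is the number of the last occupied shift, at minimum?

The precedence chain requires at least 4 distinct shifts.
With at most 2 per shift and 5 operations, at least 3 shifts are needed.
4 works (last occupied shift: shift 4): for example press=shift 1, weld=shift 2, tap=shift 3, turn=shift 4, drill=shift 3.

4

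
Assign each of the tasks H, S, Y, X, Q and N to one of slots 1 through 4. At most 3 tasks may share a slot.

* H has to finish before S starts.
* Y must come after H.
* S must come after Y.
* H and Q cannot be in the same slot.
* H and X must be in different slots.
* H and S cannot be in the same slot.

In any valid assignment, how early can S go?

3

Precedence pushes S to at least 3.
S at 3 is achievable: H in 1; X in 2; S in 3; Q in 2; Y in 2; N in 1.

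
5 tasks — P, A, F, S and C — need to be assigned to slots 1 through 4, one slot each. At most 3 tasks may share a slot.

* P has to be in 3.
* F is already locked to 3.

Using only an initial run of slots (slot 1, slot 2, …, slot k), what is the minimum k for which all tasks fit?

3 slots

With at most 3 per slot and 5 tasks, at least 2 slots are needed.
P can't be placed before 3, so the schedule must run through at least slot 3.
3 works (last occupied slot: 3): for example A=1; S=1; P=3; C=1; F=3.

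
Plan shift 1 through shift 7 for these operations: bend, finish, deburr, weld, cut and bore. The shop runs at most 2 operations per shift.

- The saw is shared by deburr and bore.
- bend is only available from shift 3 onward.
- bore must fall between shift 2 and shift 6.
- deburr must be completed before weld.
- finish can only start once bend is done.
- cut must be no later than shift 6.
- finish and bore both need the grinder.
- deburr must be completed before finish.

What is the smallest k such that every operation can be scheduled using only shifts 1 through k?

The precedence chain requires at least 2 distinct shifts.
With at most 2 per shift and 6 operations, at least 3 shifts are needed.
Propagating the time windows through the other constraints, finish can't land before shift 4, so the schedule must run through at least shift 4.
4 works (last occupied shift: shift 4): for example deburr -> shift 1, bore -> shift 2, cut -> shift 1, bend -> shift 3, weld -> shift 2, finish -> shift 4.

4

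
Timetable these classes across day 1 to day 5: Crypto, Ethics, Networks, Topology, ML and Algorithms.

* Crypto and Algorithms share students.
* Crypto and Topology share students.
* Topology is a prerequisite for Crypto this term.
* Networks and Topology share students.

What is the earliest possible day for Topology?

day 1

Downstream work caps Topology at day 4.
Topology at day 1 is achievable: Ethics -> day 1, Crypto -> day 2, Algorithms -> day 1, Networks -> day 2, Topology -> day 1, ML -> day 1.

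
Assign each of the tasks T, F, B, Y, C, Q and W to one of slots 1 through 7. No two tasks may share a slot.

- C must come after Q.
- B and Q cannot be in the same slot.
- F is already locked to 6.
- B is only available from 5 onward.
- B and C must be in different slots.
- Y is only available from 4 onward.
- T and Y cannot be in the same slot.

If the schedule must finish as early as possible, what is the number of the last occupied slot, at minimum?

slot 7

The precedence chain requires at least 2 distinct slots.
With at most 1 per slot and 7 tasks, at least 7 slots are needed.
F can't be placed before 6, so the schedule must run through at least slot 6.
7 works (last occupied slot: 7): for example T in 3; F in 6; B in 5; Y in 4; Q in 1; C in 2; W in 7.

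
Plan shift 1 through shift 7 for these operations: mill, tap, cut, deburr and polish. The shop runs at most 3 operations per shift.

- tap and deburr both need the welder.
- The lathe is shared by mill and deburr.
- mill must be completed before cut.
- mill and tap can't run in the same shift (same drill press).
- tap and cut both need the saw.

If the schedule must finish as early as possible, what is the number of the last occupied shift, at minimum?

The precedence chain requires at least 2 distinct shifts.
With at most 3 per shift and 5 operations, at least 2 shifts are needed.
Could 2 shifts be enough, i.e. nothing placed later than shift 2? No: cut must come after mill (at shift 1 or later) → {shift 2}; mill must come before cut (at shift 2 or earlier) → {shift 1}; tap can't share with cut (shift 2) → {shift 1}; tap can't share with mill (shift 1) → nothing is left.
So 2 shifts is not enough.
3 works (last occupied shift: shift 3): for example tap -> shift 3, mill -> shift 1, deburr -> shift 2, cut -> shift 2, polish -> shift 1.

3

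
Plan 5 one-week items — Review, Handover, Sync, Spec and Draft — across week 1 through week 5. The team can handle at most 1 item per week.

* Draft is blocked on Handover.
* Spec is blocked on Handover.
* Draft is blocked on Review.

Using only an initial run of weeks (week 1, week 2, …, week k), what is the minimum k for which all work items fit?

The precedence chain requires at least 2 distinct weeks.
With at most 1 per week and 5 work items, at least 5 weeks are needed.
5 works (last occupied week: week 5): for example Draft -> week 3, Handover -> week 1, Spec -> week 4, Review -> week 2, Sync -> week 5.

5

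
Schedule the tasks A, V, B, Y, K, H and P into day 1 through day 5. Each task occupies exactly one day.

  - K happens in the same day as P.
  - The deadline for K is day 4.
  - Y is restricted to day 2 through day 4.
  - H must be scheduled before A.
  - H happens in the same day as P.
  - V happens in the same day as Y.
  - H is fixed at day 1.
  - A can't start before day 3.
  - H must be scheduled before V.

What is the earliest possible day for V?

Precedence pushes V to at least day 2; V must be in the same day as Y, which can't be after day 4, so V is at most day 4.
V at day 2 is achievable: P -> day 1; A -> day 3; Y -> day 2; K -> day 1; B -> day 1; V -> day 2; H -> day 1.

day 2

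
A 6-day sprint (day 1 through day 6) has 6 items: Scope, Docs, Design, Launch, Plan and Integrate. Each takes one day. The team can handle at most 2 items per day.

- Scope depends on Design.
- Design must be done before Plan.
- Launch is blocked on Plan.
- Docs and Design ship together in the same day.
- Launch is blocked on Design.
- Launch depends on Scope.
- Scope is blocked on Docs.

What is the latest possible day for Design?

day 4

Downstream work caps Design at day 4.
Design at day 4 is achievable: Integrate=day 1; Plan=day 5; Docs=day 4; Scope=day 5; Launch=day 6; Design=day 4.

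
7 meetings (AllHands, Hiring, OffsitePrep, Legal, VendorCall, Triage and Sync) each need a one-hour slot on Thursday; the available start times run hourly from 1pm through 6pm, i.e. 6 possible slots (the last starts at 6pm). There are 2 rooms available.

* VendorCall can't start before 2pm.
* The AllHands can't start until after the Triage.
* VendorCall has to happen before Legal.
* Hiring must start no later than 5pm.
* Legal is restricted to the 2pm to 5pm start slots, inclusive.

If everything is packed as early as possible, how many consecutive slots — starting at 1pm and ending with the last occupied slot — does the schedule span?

4

The precedence chain requires at least 2 distinct slots.
With at most 2 per slot and 7 meetings, at least 4 slots are needed.
Propagating the time windows through the other constraints, Legal can't land before 3pm — that is slot 3 counting from 1pm — so the schedule must run through at least 3 slots.
4 works (last occupied slot: 4pm): for example Triage -> 1pm, Sync -> 4pm, Legal -> 3pm, VendorCall -> 2pm, AllHands -> 2pm, OffsitePrep -> 3pm, Hiring -> 1pm.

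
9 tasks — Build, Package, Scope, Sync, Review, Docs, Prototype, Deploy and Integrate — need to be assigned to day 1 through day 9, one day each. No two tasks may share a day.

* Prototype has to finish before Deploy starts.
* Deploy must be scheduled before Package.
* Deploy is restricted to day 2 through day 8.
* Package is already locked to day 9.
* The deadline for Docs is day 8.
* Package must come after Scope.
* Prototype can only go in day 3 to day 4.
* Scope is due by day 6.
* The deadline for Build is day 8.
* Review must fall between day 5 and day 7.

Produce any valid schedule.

Deploy in day 4; Scope in day 1; Sync in day 7; Prototype in day 3; Docs in day 6; Build in day 2; Package in day 9; Review in day 5; Integrate in day 8

Checking: Scope(day 1) before Package(day 9); Deploy(day 4) before Package(day 9); Prototype(day 3) before Deploy(day 4); Build=day 2 in [day 1,day 8]; Docs=day 6 in [day 1,day 8]; Prototype=day 3 in [day 3,day 4]; Deploy=day 4 in [day 2,day 8]; Scope=day 1 in [day 1,day 6]; Review=day 5 in [day 5,day 7]; Package=day 9 in [day 9,day 9]; max 1 per day (cap 1).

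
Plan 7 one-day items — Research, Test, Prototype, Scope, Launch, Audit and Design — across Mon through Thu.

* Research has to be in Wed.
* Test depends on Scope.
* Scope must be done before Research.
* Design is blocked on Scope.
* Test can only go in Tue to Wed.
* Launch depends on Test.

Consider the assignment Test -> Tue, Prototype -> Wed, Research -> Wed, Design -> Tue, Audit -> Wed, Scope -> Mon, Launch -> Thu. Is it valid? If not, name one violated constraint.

Valid

Test depends on Scope — holds.
Test can only go in Tue to Wed — holds.
Scope must be done before Research — holds.
Launch depends on Test — holds.
Design is blocked on Scope — holds.
Research has to be in Wed — holds.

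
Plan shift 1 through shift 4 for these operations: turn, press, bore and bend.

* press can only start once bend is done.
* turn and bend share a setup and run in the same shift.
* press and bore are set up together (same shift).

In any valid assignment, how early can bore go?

shift 2

Bore must be in the same shift as press, which can't be before shift 2, so bore is at least shift 2.
bore at shift 2 is achievable: press in shift 2; bore in shift 2; bend in shift 1; turn in shift 1.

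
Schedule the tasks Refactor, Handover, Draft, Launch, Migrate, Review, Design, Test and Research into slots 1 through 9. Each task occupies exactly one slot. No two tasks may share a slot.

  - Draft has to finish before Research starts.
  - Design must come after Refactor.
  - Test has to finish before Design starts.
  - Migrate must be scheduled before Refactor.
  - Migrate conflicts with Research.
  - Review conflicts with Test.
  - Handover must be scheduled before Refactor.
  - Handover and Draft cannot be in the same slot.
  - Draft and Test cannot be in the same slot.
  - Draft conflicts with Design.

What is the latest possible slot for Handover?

Downstream work caps Handover at 7.
Handover at 7 is achievable: Refactor=8; Draft=1; Test=3; Launch=5; Design=9; Research=4; Migrate=2; Review=6; Handover=7.

7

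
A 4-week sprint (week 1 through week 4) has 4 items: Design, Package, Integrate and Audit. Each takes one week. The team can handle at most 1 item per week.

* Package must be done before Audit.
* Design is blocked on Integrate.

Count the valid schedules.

Splitting on Design: it can be week 2 (1), week 3 (2), week 4 (3). Listing each branch's schedules as (Package, Integrate, Audit) by week number:
Design=week 2: (3,1,4) — 1.
Design=week 3: (1,2,4) (2,1,4) — 2.
Design=week 4: (1,2,3) (1,3,2) (2,1,3) — 3.
Summing: 1 + 2 + 3 = 6.

6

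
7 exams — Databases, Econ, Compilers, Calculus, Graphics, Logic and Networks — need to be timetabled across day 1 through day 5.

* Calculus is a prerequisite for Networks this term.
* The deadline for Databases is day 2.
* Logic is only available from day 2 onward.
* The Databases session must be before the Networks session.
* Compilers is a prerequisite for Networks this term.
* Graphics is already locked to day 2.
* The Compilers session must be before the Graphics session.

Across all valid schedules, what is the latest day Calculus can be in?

day 4

Downstream work caps Calculus at day 4.
Calculus at day 4 is achievable: Calculus=day 4; Networks=day 5; Databases=day 1; Logic=day 2; Compilers=day 1; Econ=day 1; Graphics=day 2.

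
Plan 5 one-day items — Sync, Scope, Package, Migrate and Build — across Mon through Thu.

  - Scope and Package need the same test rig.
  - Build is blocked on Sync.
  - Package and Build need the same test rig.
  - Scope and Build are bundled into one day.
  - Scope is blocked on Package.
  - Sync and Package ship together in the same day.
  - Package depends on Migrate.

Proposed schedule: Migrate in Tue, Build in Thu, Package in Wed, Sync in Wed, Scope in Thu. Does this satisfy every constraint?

Yes

Scope and Package need the same test rig — holds.
Scope is blocked on Package — holds.
Build is blocked on Sync — holds.
Scope and Build are bundled into one day — holds.
Package depends on Migrate — holds.
Sync and Package ship together in the same day — holds.
Package and Build need the same test rig — holds.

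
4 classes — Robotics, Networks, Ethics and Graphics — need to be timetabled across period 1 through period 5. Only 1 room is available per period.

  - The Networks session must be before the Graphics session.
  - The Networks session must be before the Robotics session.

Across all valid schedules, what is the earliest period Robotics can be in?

period 2

Precedence pushes Robotics to at least period 2.
Robotics at period 2 is achievable: Networks in period 1; Graphics in period 3; Robotics in period 2; Ethics in period 4.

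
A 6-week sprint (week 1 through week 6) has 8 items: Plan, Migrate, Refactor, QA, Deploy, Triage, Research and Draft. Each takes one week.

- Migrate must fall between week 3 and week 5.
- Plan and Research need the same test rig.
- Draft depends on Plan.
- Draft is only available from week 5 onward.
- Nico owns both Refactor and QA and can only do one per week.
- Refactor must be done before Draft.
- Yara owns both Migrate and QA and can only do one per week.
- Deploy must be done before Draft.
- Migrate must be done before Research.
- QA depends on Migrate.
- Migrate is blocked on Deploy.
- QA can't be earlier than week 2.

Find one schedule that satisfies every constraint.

Refactor in week 1, Plan in week 1, Triage in week 1, Draft in week 5, Research in week 4, Migrate in week 3, Deploy in week 1, QA in week 4

Checking: Migrate(week 3) before Research(week 4); Plan(week 1) before Draft(week 5); Refactor(week 1) before Draft(week 5); Deploy(week 1) before Draft(week 5); Migrate(week 3) before QA(week 4); Deploy(week 1) before Migrate(week 3); Refactor(week 1) != QA(week 4); Plan(week 1) != Research(week 4); Migrate(week 3) != QA(week 4); Migrate=week 3 in [week 3,week 5]; QA=week 4 in [week 2,week 6]; Draft=week 5 in [week 5,week 6].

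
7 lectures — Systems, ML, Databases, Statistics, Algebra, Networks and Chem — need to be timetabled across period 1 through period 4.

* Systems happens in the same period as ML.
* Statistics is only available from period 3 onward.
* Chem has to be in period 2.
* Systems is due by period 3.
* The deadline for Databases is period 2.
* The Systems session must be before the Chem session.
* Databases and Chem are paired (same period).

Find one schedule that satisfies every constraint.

Systems -> period 1, Databases -> period 2, Statistics -> period 3, Chem -> period 2, Algebra -> period 1, ML -> period 1, Networks -> period 1

Checking: Systems(period 1) before Chem(period 2); Systems = ML = period 1; Databases = Chem = period 2; Chem=period 2 in [period 2,period 2]; Databases=period 2 in [period 1,period 2]; Systems=period 1 in [period 1,period 3]; Statistics=period 3 in [period 3,period 4].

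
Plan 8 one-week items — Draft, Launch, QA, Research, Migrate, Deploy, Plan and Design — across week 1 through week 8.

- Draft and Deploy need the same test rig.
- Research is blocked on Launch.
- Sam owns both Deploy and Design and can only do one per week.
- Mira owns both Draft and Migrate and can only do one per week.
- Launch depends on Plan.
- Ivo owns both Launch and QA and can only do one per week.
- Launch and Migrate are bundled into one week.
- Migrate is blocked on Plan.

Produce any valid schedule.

QA in week 1; Research in week 3; Deploy in week 2; Draft in week 1; Design in week 1; Plan in week 1; Launch in week 2; Migrate in week 2

Checking: Plan(week 1) before Migrate(week 2); Launch(week 2) before Research(week 3); Plan(week 1) before Launch(week 2); Deploy(week 2) != Design(week 1); Launch(week 2) != QA(week 1); Draft(week 1) != Deploy(week 2); Draft(week 1) != Migrate(week 2); Launch = Migrate = week 2.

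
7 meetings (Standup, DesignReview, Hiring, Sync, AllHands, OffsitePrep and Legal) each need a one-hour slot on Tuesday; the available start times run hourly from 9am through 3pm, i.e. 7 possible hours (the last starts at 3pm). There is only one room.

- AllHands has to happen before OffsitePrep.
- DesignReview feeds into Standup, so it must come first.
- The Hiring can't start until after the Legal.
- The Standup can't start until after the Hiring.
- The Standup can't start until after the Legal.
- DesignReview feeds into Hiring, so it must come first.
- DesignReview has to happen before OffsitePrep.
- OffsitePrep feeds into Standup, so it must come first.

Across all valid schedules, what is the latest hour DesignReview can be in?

12pm

Downstream work caps DesignReview at 1pm.
DesignReview at 12pm is achievable: Sync in 11am, AllHands in 10am, Hiring in 1pm, OffsitePrep in 2pm, Standup in 3pm, DesignReview in 12pm, Legal in 9am.
Nothing later works — the capacity limit rule out every hour after 12pm.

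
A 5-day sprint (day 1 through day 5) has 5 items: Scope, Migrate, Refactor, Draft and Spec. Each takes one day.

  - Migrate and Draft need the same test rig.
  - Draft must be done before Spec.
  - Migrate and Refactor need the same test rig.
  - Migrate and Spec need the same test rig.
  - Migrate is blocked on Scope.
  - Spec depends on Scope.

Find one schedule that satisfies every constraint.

Draft in day 1; Scope in day 1; Refactor in day 1; Spec in day 2; Migrate in day 3

Checking: Scope(day 1) before Spec(day 2); Draft(day 1) before Spec(day 2); Scope(day 1) before Migrate(day 3); Migrate(day 3) != Refactor(day 1); Migrate(day 3) != Spec(day 2); Migrate(day 3) != Draft(day 1).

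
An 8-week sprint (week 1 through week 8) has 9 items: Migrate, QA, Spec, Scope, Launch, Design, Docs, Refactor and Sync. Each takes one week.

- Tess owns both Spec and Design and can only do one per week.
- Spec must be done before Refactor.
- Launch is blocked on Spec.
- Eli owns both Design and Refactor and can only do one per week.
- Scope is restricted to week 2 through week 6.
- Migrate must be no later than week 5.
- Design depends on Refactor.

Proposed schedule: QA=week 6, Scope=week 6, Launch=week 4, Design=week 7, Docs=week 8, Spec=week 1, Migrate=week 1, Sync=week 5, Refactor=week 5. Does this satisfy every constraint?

Design depends on Refactor — holds.
Spec must be done before Refactor — holds.
Launch is blocked on Spec — holds.
Migrate must be no later than week 5 — holds.
Eli owns both Design and Refactor and can only do one per week — holds.
Scope is restricted to week 2 through week 6 — holds.
Tess owns both Spec and Design and can only do one per week — holds.

Yes, all constraints hold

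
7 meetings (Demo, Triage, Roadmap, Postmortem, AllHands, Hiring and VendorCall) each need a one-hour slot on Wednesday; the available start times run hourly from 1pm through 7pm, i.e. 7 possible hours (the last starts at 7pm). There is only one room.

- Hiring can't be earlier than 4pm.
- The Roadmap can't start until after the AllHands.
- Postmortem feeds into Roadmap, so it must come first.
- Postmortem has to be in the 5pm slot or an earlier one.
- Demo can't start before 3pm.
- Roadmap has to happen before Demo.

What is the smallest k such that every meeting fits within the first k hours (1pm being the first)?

The precedence chain requires at least 3 distinct hours.
With at most 1 per hour and 7 meetings, at least 7 hours are needed.
Hiring can't be placed before 4pm — that is hour 4 counting from 1pm — so the schedule must run through at least 4 hours.
7 works (last occupied hour: 7pm): for example AllHands -> 2pm; Postmortem -> 1pm; Hiring -> 4pm; Triage -> 6pm; Demo -> 5pm; Roadmap -> 3pm; VendorCall -> 7pm.

7 hours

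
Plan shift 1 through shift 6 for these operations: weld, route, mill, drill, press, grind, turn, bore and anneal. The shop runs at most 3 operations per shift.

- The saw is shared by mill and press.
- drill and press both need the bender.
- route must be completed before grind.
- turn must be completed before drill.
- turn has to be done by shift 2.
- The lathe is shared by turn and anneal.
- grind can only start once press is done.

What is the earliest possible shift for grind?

Precedence pushes grind to at least shift 2.
grind at shift 2 is achievable: grind in shift 2; mill in shift 3; weld in shift 2; drill in shift 2; turn in shift 1; anneal in shift 3; bore in shift 3; route in shift 1; press in shift 1.

shift 2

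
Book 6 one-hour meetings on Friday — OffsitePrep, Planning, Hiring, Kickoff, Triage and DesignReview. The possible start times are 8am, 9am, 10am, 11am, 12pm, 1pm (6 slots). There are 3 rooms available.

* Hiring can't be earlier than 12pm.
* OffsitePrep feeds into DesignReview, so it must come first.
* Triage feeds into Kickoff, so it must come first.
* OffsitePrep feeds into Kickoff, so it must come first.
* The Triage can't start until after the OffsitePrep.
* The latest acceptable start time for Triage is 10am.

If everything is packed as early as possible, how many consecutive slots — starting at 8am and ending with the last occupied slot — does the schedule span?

5

The precedence chain requires at least 3 distinct slots.
With at most 3 per slot and 6 meetings, at least 2 slots are needed.
Hiring can't be placed before 12pm — that is slot 5 counting from 8am — so the schedule must run through at least 5 slots.
5 works (last occupied slot: 12pm): for example Triage=9am; Planning=8am; Kickoff=10am; DesignReview=9am; Hiring=12pm; OffsitePrep=8am.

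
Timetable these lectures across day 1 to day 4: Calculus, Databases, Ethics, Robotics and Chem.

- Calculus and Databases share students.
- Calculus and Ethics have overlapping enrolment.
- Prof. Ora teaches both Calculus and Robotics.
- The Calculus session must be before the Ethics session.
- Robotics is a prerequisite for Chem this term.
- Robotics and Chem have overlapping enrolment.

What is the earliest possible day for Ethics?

day 2

Precedence pushes Ethics to at least day 2.
Ethics at day 2 is achievable: Calculus -> day 1, Robotics -> day 2, Ethics -> day 2, Databases -> day 2, Chem -> day 3.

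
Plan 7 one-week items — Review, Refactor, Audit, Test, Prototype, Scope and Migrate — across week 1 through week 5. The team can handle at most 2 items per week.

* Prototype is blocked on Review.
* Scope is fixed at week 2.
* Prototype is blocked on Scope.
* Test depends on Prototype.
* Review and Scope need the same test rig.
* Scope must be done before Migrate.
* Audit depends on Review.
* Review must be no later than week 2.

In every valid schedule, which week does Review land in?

week 1

Review's window is week 1–week 2.
Scope is fixed at week 2, and Review can't share a week with Scope.
So Review must be week 1.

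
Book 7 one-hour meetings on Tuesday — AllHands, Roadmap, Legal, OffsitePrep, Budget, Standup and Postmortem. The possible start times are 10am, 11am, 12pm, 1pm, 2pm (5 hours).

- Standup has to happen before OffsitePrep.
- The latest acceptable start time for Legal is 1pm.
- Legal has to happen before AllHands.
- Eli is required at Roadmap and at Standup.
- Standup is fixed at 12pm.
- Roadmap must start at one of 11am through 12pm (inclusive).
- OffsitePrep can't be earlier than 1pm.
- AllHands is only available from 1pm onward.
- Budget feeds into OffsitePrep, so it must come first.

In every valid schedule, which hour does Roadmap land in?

11am

Roadmap's window is 11am–12pm.
Standup is fixed at 12pm, and Roadmap can't share a hour with Standup.
So Roadmap must be 11am.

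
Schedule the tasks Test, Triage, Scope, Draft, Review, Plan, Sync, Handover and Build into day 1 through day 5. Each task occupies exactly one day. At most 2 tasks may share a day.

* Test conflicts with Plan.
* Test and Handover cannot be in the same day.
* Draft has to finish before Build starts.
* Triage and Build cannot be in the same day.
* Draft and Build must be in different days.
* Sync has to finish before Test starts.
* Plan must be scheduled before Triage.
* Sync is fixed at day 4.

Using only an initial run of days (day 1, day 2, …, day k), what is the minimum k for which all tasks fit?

The precedence chain requires at least 2 distinct days.
With at most 2 per day and 9 tasks, at least 5 days are needed.
Propagating the time windows through the other constraints, Test can't land before day 5, so the schedule must run through at least day 5.
5 works (last occupied day: day 5): for example Scope -> day 2, Draft -> day 1, Build -> day 3, Sync -> day 4, Test -> day 5, Review -> day 3, Triage -> day 2, Plan -> day 1, Handover -> day 4.

5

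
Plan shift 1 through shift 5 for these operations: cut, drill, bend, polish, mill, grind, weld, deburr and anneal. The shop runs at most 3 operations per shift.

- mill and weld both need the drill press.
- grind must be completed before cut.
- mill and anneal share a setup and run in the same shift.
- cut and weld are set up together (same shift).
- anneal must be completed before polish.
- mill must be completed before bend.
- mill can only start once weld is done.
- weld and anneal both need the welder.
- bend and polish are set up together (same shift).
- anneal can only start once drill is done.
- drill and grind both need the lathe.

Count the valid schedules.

Splitting on cut: it can be shift 2 (17), shift 3 (18). Listing each branch's schedules as (drill, bend, polish, mill, grind, weld, deburr, anneal) by shift number:
cut=shift 2: (2,4,4,3,1,2,1,3) (2,4,4,3,1,2,3,3) (2,4,4,3,1,2,4,3) (2,4,4,3,1,2,5,3) (2,5,5,3,1,2,1,3) (2,5,5,3,1,2,3,3) (2,5,5,3,1,2,4,3) (2,5,5,3,1,2,5,3) (2,5,5,4,1,2,1,4) (2,5,5,4,1,2,3,4) (2,5,5,4,1,2,4,4) (2,5,5,4,1,2,5,4) (3,5,5,4,1,2,1,4) (3,5,5,4,1,2,2,4) (3,5,5,4,1,2,3,4) (3,5,5,4,1,2,4,4) (3,5,5,4,1,2,5,4) — 17.
cut=shift 3: (1,5,5,4,2,3,1,4) (1,5,5,4,2,3,2,4) (1,5,5,4,2,3,3,4) (1,5,5,4,2,3,4,4) (1,5,5,4,2,3,5,4) (2,5,5,4,1,3,1,4) (2,5,5,4,1,3,2,4) (2,5,5,4,1,3,3,4) (2,5,5,4,1,3,4,4) (2,5,5,4,1,3,5,4) (3,5,5,4,1,3,1,4) (3,5,5,4,1,3,2,4) (3,5,5,4,1,3,4,4) (3,5,5,4,1,3,5,4) (3,5,5,4,2,3,1,4) (3,5,5,4,2,3,2,4) (3,5,5,4,2,3,4,4) (3,5,5,4,2,3,5,4) — 18.
Summing: 17 + 18 = 35.

35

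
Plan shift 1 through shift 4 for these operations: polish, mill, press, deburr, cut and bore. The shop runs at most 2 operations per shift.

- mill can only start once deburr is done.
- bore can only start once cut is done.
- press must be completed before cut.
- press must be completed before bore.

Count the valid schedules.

60

Splitting on polish: it can be shift 1 (15), shift 2 (15), shift 3 (15), shift 4 (15). Listing each branch's schedules as (mill, press, deburr, cut, bore) by shift number:
polish=shift 1: (2,2,1,3,4) (3,1,2,2,3) (3,1,2,2,4) (3,1,2,3,4) (3,2,1,3,4) (3,2,2,3,4) (4,1,2,2,3) (4,1,2,2,4) (4,1,2,3,4) (4,1,3,2,3) (4,1,3,2,4) (4,1,3,3,4) (4,2,1,3,4) (4,2,2,3,4) (4,2,3,3,4) — 15.
polish=shift 2: (2,1,1,3,4) (3,1,1,2,3) (3,1,1,2,4) (3,1,1,3,4) (3,1,2,3,4) (3,2,1,3,4) (4,1,1,2,3) (4,1,1,2,4) (4,1,1,3,4) (4,1,2,3,4) (4,1,3,2,3) (4,1,3,2,4) (4,1,3,3,4) (4,2,1,3,4) (4,2,3,3,4) — 15.
polish=shift 3: (2,1,1,2,3) (2,1,1,2,4) (2,1,1,3,4) (2,2,1,3,4) (3,1,1,2,4) (3,1,2,2,4) (4,1,1,2,3) (4,1,1,2,4) (4,1,1,3,4) (4,1,2,2,3) (4,1,2,2,4) (4,1,2,3,4) (4,1,3,2,4) (4,2,1,3,4) (4,2,2,3,4) — 15.
polish=shift 4: (2,1,1,2,3) (2,1,1,2,4) (2,1,1,3,4) (2,2,1,3,4) (3,1,1,2,3) (3,1,1,2,4) (3,1,1,3,4) (3,1,2,2,3) (3,1,2,2,4) (3,1,2,3,4) (3,2,1,3,4) (3,2,2,3,4) (4,1,1,2,3) (4,1,2,2,3) (4,1,3,2,3) — 15.
Summing: 15 + 15 + 15 + 15 = 60.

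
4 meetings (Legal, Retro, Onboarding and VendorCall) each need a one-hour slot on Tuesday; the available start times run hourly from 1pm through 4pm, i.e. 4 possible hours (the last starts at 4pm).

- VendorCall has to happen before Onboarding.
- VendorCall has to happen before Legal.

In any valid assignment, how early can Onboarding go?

2pm

Precedence pushes Onboarding to at least 2pm.
Onboarding at 2pm is achievable: VendorCall=1pm, Legal=2pm, Retro=1pm, Onboarding=2pm.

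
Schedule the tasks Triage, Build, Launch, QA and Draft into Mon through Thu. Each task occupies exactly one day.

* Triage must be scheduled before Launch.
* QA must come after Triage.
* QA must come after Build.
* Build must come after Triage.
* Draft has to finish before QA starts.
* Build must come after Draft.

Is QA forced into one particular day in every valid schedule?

No

QA can be Wed (e.g. QA -> Wed, Build -> Tue, Launch -> Tue, Draft -> Mon, Triage -> Mon) or Thu (e.g. QA=Thu; Build=Tue; Triage=Mon; Launch=Tue; Draft=Mon).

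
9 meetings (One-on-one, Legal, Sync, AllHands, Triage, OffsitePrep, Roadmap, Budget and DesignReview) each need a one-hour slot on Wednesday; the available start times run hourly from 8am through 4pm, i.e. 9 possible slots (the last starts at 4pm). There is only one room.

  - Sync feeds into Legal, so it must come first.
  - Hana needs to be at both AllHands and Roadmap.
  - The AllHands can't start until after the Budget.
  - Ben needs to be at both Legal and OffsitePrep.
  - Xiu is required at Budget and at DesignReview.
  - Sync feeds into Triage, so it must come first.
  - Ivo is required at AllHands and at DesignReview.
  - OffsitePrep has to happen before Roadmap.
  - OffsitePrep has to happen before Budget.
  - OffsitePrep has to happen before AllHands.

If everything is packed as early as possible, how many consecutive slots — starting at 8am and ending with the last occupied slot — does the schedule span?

The precedence chain requires at least 3 distinct slots.
With at most 1 per slot and 9 meetings, at least 9 slots are needed.
9 works (last occupied slot: 4pm): for example Sync -> 9am, Triage -> 1pm, DesignReview -> 4pm, AllHands -> 11am, OffsitePrep -> 8am, Legal -> 12pm, Budget -> 10am, One-on-one -> 3pm, Roadmap -> 2pm.

9 slots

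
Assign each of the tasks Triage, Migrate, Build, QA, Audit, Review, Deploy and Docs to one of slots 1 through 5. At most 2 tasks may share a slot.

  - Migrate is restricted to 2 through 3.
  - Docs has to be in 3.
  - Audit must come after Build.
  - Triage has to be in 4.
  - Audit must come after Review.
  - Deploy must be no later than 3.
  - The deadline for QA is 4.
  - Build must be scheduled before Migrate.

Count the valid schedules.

52

Splitting on Migrate: it can be 2 (27), 3 (25). Listing each branch's schedules as (Triage, Build, QA, Audit, Review, Deploy, Docs):
Migrate=2: (4,1,1,4,2,3,3) (4,1,1,4,3,2,3) (4,1,1,5,2,3,3) (4,1,1,5,3,2,3) (4,1,1,5,4,2,3) (4,1,1,5,4,3,3) (4,1,2,4,1,3,3) (4,1,2,4,3,1,3) (4,1,2,5,1,3,3) (4,1,2,5,3,1,3) (4,1,2,5,4,1,3) (4,1,2,5,4,3,3) (4,1,3,4,1,2,3) (4,1,3,4,2,1,3) (4,1,3,5,1,2,3) (4,1,3,5,2,1,3) (4,1,3,5,4,1,3) (4,1,3,5,4,2,3) (4,1,4,2,1,3,3) (4,1,4,3,1,2,3) (4,1,4,3,2,1,3) (4,1,4,5,1,2,3) (4,1,4,5,1,3,3) (4,1,4,5,2,1,3) (4,1,4,5,2,3,3) (4,1,4,5,3,1,3) (4,1,4,5,3,2,3) — 27.
Migrate=3: (4,1,1,4,2,2,3) (4,1,1,5,2,2,3) (4,1,1,5,4,2,3) (4,1,2,4,1,2,3) (4,1,2,4,2,1,3) (4,1,2,5,1,2,3) (4,1,2,5,2,1,3) (4,1,2,5,4,1,3) (4,1,2,5,4,2,3) (4,1,4,2,1,2,3) (4,1,4,5,1,2,3) (4,1,4,5,2,1,3) (4,1,4,5,2,2,3) (4,2,1,4,1,2,3) (4,2,1,4,2,1,3) (4,2,1,5,1,2,3) (4,2,1,5,2,1,3) (4,2,1,5,4,1,3) (4,2,1,5,4,2,3) (4,2,2,4,1,1,3) (4,2,2,5,1,1,3) (4,2,2,5,4,1,3) (4,2,4,5,1,1,3) (4,2,4,5,1,2,3) (4,2,4,5,2,1,3) — 25.
Summing: 27 + 25 = 52.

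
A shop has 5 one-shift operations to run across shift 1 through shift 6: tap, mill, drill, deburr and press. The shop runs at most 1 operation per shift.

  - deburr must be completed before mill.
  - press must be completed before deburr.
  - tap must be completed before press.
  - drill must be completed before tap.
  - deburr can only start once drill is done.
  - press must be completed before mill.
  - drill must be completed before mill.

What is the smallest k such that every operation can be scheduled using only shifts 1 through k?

5

The precedence chain requires at least 5 distinct shifts.
With at most 1 per shift and 5 operations, at least 5 shifts are needed.
5 works (last occupied shift: shift 5): for example press -> shift 3, deburr -> shift 4, mill -> shift 5, tap -> shift 2, drill -> shift 1.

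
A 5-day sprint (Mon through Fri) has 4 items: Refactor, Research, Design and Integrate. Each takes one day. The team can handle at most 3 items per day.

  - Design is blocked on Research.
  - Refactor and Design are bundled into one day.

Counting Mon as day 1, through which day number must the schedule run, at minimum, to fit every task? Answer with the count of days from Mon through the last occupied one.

2 days

The precedence chain requires at least 2 distinct days.
With at most 3 per day and 4 tasks, at least 2 days are needed.
2 works (last occupied day: Tue): for example Design in Tue; Refactor in Tue; Integrate in Mon; Research in Mon.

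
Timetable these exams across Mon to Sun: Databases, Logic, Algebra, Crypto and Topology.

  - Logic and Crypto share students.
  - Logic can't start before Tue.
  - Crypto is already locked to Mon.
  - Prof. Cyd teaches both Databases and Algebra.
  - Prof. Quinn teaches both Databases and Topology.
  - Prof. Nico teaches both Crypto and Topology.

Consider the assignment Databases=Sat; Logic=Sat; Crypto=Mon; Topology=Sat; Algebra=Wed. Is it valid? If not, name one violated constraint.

Invalid. Prof. Quinn teaches both Databases and Topology.

Crypto is already locked to Mon — holds.
Logic can't start before Tue — holds.
Prof. Cyd teaches both Databases and Algebra — holds.
Prof. Nico teaches both Crypto and Topology — holds.
Prof. Quinn teaches both Databases and Topology — violated.
Logic and Crypto share students — holds.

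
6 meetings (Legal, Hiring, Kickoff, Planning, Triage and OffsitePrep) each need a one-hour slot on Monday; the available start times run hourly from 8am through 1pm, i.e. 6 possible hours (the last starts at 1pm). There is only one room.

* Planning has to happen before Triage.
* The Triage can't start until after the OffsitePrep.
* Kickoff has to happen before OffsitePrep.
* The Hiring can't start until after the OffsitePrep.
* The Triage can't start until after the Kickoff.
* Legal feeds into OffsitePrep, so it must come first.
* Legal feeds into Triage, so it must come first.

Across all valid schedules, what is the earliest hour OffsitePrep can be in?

10am

Precedence pushes OffsitePrep to at least 9am; downstream work caps OffsitePrep at 12pm.
OffsitePrep at 10am is achievable: Hiring in 1pm; Planning in 11am; Triage in 12pm; Legal in 8am; Kickoff in 9am; OffsitePrep in 10am.
Nothing earlier works — the capacity limit rule out every hour before 10am.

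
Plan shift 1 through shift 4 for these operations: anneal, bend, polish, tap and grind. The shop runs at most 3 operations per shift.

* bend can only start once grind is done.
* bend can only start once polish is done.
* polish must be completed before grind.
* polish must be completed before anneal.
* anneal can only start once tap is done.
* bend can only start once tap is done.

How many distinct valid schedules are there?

Splitting on anneal: it can be shift 2 (3), shift 3 (8), shift 4 (11). Listing each branch's schedules as (bend, polish, tap, grind) by shift number:
anneal=shift 2: (3,1,1,2) (4,1,1,2) (4,1,1,3) — 3.
anneal=shift 3: (3,1,1,2) (3,1,2,2) (4,1,1,2) (4,1,1,3) (4,1,2,2) (4,1,2,3) (4,2,1,3) (4,2,2,3) — 8.
anneal=shift 4: (3,1,1,2) (3,1,2,2) (4,1,1,2) (4,1,1,3) (4,1,2,2) (4,1,2,3) (4,1,3,2) (4,1,3,3) (4,2,1,3) (4,2,2,3) (4,2,3,3) — 11.
Summing: 3 + 8 + 11 = 22.

22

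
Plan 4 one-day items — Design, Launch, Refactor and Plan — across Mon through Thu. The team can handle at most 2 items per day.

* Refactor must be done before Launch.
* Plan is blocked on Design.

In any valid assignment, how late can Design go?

Downstream work caps Design at Wed.
Design at Wed is achievable: Plan -> Thu; Launch -> Tue; Refactor -> Mon; Design -> Wed.

Wed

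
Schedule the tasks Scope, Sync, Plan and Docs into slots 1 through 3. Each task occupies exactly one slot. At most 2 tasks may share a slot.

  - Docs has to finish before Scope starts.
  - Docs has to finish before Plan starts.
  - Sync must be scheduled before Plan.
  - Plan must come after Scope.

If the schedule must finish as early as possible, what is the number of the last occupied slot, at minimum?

The precedence chain requires at least 3 distinct slots.
With at most 2 per slot and 4 tasks, at least 2 slots are needed.
3 works (last occupied slot: 3): for example Plan -> 3, Sync -> 1, Scope -> 2, Docs -> 1.

3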